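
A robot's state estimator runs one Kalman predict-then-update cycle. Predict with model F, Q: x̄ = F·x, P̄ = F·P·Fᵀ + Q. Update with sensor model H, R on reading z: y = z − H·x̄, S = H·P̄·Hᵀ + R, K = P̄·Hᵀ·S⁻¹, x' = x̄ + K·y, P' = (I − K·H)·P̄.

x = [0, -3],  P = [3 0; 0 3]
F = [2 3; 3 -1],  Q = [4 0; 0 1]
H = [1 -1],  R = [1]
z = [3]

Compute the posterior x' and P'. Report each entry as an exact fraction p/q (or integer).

x̄ = F·x = [-9, 3]
P̄ = F·P·Fᵀ + Q = [43 9; 9 31]
y = z − H·x̄ = [15]
S = H·P̄·Hᵀ + R = [57]
K = P̄·Hᵀ·S⁻¹ = [34/57; -22/57]
x' = x̄ + K·y = [-1/19, -53/19]
P' = (I − K·H)·P̄ = [1295/57 1261/57; 1261/57 1283/57]

x' = [-1/19, -53/19]
P' = [1295/57 1261/57; 1261/57 1283/57]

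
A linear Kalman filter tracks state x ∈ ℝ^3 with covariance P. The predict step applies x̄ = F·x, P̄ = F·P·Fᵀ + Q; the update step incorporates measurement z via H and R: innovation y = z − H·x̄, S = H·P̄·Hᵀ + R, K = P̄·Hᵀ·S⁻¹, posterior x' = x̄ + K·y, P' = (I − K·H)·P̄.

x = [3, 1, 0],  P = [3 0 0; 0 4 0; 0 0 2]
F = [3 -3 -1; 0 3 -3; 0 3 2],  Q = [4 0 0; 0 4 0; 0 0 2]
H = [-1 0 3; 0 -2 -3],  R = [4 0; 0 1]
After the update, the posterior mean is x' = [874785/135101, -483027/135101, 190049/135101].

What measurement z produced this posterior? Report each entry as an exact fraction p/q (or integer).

z = [-2, 3]

x̄ = F·x = [6, 3, 3]
P̄ = F·P·Fᵀ + Q = [69 -30 -40; -30 58 24; -40 24 46]
S = H·P̄·Hᵀ + R = [727 -738; -738 935]
K = P̄·Hᵀ·S⁻¹ = [-43875/135101 -8622/135101; -43374/135101 -61400/135101; 29162/135101 -3858/135101]
x' − x̄ = [64179/135101, -888330/135101, -215254/135101] = K·y
y = (KᵀK)⁻¹·Kᵀ·(x' − x̄) = [-5, 18]
z = y + H·x̄ = [-5, 18] + [3, -15] = [-2, 3]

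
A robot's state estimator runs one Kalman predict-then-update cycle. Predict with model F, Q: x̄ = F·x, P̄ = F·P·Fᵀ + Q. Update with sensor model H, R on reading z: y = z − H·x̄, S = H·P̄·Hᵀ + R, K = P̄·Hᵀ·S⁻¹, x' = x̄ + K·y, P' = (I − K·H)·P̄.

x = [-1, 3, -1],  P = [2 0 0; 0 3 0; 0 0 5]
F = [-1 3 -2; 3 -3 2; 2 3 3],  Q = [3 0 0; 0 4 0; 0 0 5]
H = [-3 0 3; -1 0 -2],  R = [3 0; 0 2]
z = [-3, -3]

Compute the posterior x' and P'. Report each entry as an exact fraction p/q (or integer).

x' = [208835/119289, -476009/119289, 84859/119289]
P' = [43814/119289 -42470/119289 17470/119289; -42470/119289 1740623/119289 -14707/119289; 17470/119289 -14707/119289 30767/119289]

x̄ = F·x = [12, -14, 4]
P̄ = F·P·Fᵀ + Q = [52 -53 -7; -53 69 15; -7 15 85]
y = z − H·x̄ = [21, 17]
S = H·P̄·Hᵀ + R = [1362 -375; -375 366]
K = P̄·Hᵀ·S⁻¹ = [-26344/119289 -39377/119289; 27763/119289 35942/119289; 13297/119289 -39502/119289]
x' = x̄ + K·y = [208835/119289, -476009/119289, 84859/119289]
P' = (I − K·H)·P̄ = [43814/119289 -42470/119289 17470/119289; -42470/119289 1740623/119289 -14707/119289; 17470/119289 -14707/119289 30767/119289]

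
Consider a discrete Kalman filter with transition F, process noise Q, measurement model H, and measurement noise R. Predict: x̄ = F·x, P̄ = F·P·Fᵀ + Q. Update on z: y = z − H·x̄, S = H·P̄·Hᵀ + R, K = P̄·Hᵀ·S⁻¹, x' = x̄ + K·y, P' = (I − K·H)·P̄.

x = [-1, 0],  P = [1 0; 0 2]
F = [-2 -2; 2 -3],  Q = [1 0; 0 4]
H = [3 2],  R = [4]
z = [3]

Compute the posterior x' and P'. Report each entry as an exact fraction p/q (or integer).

x̄ = F·x = [2, -2]
P̄ = F·P·Fᵀ + Q = [13 8; 8 26]
y = z − H·x̄ = [1]
S = H·P̄·Hᵀ + R = [321]
K = P̄·Hᵀ·S⁻¹ = [55/321; 76/321]
x' = x̄ + K·y = [697/321, -566/321]
P' = (I − K·H)·P̄ = [1148/321 -1612/321; -1612/321 2570/321]

x' = [697/321, -566/321]
P' = [1148/321 -1612/321; -1612/321 2570/321]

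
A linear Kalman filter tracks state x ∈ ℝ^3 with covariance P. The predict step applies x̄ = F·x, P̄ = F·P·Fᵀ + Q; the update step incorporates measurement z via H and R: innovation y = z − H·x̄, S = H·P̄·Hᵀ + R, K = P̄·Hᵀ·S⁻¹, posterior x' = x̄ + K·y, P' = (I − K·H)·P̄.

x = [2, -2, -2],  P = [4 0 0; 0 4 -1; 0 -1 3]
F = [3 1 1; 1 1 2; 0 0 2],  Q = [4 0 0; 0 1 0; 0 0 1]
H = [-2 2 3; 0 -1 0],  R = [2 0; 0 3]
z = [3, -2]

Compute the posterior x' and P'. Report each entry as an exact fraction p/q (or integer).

x' = [1179/422, 589/422, 397/211]
P' = [52753/5064 6493/1688 2665/633; 6493/1688 4203/1688 193/211; 2665/633 193/211 1454/633]

x̄ = F·x = [2, -4, -4]
P̄ = F·P·Fᵀ + Q = [45 19 4; 19 17 10; 4 10 13]
y = z − H·x̄ = [27, -6]
S = H·P̄·Hᵀ + R = [287 -26; -26 20]
K = P̄·Hᵀ·S⁻¹ = [-647/2532 -6493/5064; 13/844 -1401/1688; 95/633 -193/633]
x' = x̄ + K·y = [1179/422, 589/422, 397/211]
P' = (I − K·H)·P̄ = [52753/5064 6493/1688 2665/633; 6493/1688 4203/1688 193/211; 2665/633 193/211 1454/633]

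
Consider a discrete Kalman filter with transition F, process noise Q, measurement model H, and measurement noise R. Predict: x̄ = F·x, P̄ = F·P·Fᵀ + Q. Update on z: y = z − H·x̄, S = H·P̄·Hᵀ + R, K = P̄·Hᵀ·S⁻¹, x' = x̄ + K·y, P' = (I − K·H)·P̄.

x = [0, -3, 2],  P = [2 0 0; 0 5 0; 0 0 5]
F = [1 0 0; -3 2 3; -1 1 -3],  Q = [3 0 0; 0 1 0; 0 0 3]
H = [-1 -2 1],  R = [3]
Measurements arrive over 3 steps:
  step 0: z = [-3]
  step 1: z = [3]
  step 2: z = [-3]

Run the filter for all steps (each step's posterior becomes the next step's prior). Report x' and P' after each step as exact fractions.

step 0: x̄ = F·x = [0, 0, -9]
step 0: P̄ = F·P·Fᵀ + Q = [5 -6 -2; -6 84 -29; -2 -29 55]
step 0: y = z − H·x̄ = [6]
step 0: S = H·P̄·Hᵀ + R = [495]
step 0: K = P̄·Hᵀ·S⁻¹ = [1/99; -191/495; 23/99]
step 0: x' = x̄ + K·y = [2/33, -382/165, -251/33]
step 0: P' = (I − K·H)·P̄ = [490/99 -403/99 -313/99; -403/99 5099/495 1522/99; -313/99 1522/99 2800/99]
step 1: x̄ = F·x = [2/33, -4559/165, 3373/165]
step 1: P̄ = F·P·Fᵀ + Q = [787/99 -3215/99 46/99; -3215/99 312611/495 -130597/495; 46/99 -130597/495 84014/495]
step 1: y = z − H·x̄ = [-11986/165]
step 1: S = H·P̄·Hᵀ + R = [1797506/495]
step 1: K = P̄·Hᵀ·S⁻¹ = [28445/1797506; -369872/898753; 172489/898753]
step 1: x' = x̄ + K·y = [-978687/898753, 2035581/898753, 5842671/898753]
step 1: P' = (I − K·H)·P̄ = [12654683/1797506 -7932213/898753 -9494417/898753; -7932213/898753 14847437/898753 20653045/898753; -9494417/898753 20653045/898753 32329140/898753]
step 2: x̄ = F·x = [-978687/898753, 24535236/898753, -14513745/898753]
step 2: P̄ = F·P·Fᵀ + Q = [18047201/1797506 -126659403/1797506 28447393/1797506; -126659403/1797506 1844238873/1797506 -643099867/1797506; 28447393/1797506 -643099867/1797506 299625903/1797506]
step 2: y = z − H·x̄ = [59909271/898753]
step 2: S = H·P̄·Hᵀ + R = [4854444092/898753]
step 2: K = P̄·Hᵀ·S⁻¹ = [131859499/4854444092; -2102459105/4854444092; 389344561/2427222046]
step 2: x' = x̄ + K·y = [3503326425/4854444092, -7623741831/4854444092, -13243608663/2427222046]
step 2: P' = (I − K·H)·P̄ = [29393656165/4854444092 -33603549631/4854444092 -9354466150/1213611023; -33603549631/4854444092 62356356461/4854444092 21200446494/1213611023; -9354466150/1213611023 21200446494/1213611023 67260887359/2427222046]

step 0: x' = [2/33, -382/165, -251/33], P' = [490/99 -403/99 -313/99; -403/99 5099/495 1522/99; -313/99 1522/99 2800/99]
step 1: x' = [-978687/898753, 2035581/898753, 5842671/898753], P' = [12654683/1797506 -7932213/898753 -9494417/898753; -7932213/898753 14847437/898753 20653045/898753; -9494417/898753 20653045/898753 32329140/898753]
step 2: x' = [3503326425/4854444092, -7623741831/4854444092, -13243608663/2427222046], P' = [29393656165/4854444092 -33603549631/4854444092 -9354466150/1213611023; -33603549631/4854444092 62356356461/4854444092 21200446494/1213611023; -9354466150/1213611023 21200446494/1213611023 67260887359/2427222046]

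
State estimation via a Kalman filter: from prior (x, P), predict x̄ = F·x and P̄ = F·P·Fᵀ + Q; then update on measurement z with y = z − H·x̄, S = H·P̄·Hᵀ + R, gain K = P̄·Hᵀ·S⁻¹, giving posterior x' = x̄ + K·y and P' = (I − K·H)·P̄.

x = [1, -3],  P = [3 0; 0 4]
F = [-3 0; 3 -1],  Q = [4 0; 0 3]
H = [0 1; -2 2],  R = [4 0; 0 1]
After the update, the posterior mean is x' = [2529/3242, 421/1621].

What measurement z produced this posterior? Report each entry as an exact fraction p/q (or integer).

z = [-1, -1]

x̄ = F·x = [-3, 6]
P̄ = F·P·Fᵀ + Q = [31 -27; -27 34]
S = H·P̄·Hᵀ + R = [38 122; 122 477]
K = P̄·Hᵀ·S⁻¹ = [1273/3242 -557/1621; 667/1621 244/1621]
x' − x̄ = [12255/3242, -9305/1621] = K·y
y = (KᵀK)⁻¹·Kᵀ·(x' − x̄) = [-7, -19]
z = y + H·x̄ = [-7, -19] + [6, 18] = [-1, -1]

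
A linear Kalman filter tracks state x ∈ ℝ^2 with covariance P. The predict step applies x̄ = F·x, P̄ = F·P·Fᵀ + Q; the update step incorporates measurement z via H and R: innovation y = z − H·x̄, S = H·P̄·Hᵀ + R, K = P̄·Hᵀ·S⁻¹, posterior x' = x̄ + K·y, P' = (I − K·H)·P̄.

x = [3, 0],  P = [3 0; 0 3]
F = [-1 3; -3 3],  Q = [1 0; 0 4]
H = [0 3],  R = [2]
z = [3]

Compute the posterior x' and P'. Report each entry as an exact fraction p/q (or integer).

x' = [417/131, 126/131]
P' = [1145/131 18/131; 18/131 29/131]

x̄ = F·x = [-3, -9]
P̄ = F·P·Fᵀ + Q = [31 36; 36 58]
y = z − H·x̄ = [30]
S = H·P̄·Hᵀ + R = [524]
K = P̄·Hᵀ·S⁻¹ = [27/131; 87/262]
x' = x̄ + K·y = [417/131, 126/131]
P' = (I − K·H)·P̄ = [1145/131 18/131; 18/131 29/131]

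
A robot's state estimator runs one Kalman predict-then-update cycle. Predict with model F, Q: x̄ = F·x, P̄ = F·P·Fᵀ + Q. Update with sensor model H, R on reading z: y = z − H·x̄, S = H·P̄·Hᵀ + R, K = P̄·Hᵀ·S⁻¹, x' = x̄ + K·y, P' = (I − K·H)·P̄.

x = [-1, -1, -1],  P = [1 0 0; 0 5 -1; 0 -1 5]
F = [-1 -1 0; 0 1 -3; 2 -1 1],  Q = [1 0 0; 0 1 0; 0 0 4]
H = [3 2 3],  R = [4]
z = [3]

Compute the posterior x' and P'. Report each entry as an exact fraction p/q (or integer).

x̄ = F·x = [2, 2, -2]
P̄ = F·P·Fᵀ + Q = [7 -8 4; -8 57 -24; 4 -24 20]
y = z − H·x̄ = [-1]
S = H·P̄·Hᵀ + R = [163]
K = P̄·Hᵀ·S⁻¹ = [17/163; 18/163; 24/163]
x' = x̄ + K·y = [309/163, 308/163, -350/163]
P' = (I − K·H)·P̄ = [852/163 -1610/163 244/163; -1610/163 8967/163 -4344/163; 244/163 -4344/163 2684/163]

x' = [309/163, 308/163, -350/163]
P' = [852/163 -1610/163 244/163; -1610/163 8967/163 -4344/163; 244/163 -4344/163 2684/163]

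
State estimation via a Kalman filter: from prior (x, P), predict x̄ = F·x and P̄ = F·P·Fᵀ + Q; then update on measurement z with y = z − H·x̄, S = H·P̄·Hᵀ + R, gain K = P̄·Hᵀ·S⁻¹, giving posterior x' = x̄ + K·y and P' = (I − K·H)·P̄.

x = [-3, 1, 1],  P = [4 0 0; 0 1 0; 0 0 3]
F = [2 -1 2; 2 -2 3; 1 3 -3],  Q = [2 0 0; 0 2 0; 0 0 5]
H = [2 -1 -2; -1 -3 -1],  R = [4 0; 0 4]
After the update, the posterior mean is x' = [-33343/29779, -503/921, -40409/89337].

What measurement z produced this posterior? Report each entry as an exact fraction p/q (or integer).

x̄ = F·x = [-5, -5, -3]
P̄ = F·P·Fᵀ + Q = [31 36 -13; 36 49 -25; -13 -25 45]
S = H·P̄·Hᵀ + R = [217 -180; -180 561]
K = P̄·Hᵀ·S⁻¹ = [2164/29779 -5994/29779; 43/307 -218/921; -14437/29779 -7049/89337]
x' − x̄ = [115552/29779, 4102/921, 227602/89337] = K·y
y = (KᵀK)⁻¹·Kᵀ·(x' − x̄) = [-2, -20]
z = y + H·x̄ = [-2, -20] + [1, 23] = [-1, 3]

z = [-1, 3]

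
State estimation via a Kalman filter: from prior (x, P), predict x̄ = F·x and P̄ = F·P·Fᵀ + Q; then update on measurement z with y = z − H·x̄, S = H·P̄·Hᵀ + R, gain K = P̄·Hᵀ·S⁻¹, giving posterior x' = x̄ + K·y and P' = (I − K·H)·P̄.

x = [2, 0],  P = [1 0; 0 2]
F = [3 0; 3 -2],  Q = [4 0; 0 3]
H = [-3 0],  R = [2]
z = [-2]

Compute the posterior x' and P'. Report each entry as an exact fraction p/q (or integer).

x' = [90/119, 282/119]
P' = [26/119 18/119; 18/119 1651/119]

x̄ = F·x = [6, 6]
P̄ = F·P·Fᵀ + Q = [13 9; 9 20]
y = z − H·x̄ = [16]
S = H·P̄·Hᵀ + R = [119]
K = P̄·Hᵀ·S⁻¹ = [-39/119; -27/119]
x' = x̄ + K·y = [90/119, 282/119]
P' = (I − K·H)·P̄ = [26/119 18/119; 18/119 1651/119]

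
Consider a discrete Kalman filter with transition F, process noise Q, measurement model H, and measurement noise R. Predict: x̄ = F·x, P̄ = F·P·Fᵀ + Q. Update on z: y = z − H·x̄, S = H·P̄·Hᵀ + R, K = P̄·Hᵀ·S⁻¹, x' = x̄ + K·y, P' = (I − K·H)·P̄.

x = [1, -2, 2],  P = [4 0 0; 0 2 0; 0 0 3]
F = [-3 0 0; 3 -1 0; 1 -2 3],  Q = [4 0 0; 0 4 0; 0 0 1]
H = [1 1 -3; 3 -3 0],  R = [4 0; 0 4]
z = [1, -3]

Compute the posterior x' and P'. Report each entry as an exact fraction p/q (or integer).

x' = [21949/53248, 37555/26624, 5289/13312]
P' = [34625/13312 15855/6656 5533/3328; 15855/6656 8673/3328 2771/1664; 5533/3328 2771/1664 1289/832]

x̄ = F·x = [-3, 5, 11]
P̄ = F·P·Fᵀ + Q = [40 -36 -12; -36 42 16; -12 16 40]
y = z − H·x̄ = [32, 21]
S = H·P̄·Hᵀ + R = [350 246; 246 1390]
K = P̄·Hᵀ·S⁻¹ = [-61/53248 8745/53248; -51/26624 -4473/26624; -4393/13312 -27/13312]
x' = x̄ + K·y = [21949/53248, 37555/26624, 5289/13312]
P' = (I − K·H)·P̄ = [34625/13312 15855/6656 5533/3328; 15855/6656 8673/3328 2771/1664; 5533/3328 2771/1664 1289/832]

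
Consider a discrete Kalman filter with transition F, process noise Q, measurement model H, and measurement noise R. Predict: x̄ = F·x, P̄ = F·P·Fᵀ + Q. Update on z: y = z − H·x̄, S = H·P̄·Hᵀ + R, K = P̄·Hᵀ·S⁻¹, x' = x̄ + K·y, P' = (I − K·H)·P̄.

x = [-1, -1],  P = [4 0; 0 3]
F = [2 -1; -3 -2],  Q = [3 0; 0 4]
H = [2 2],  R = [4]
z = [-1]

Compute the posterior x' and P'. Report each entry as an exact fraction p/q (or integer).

x' = [-19/13, 14/13]
P' = [842/39 -838/39; -838/39 872/39]

x̄ = F·x = [-1, 5]
P̄ = F·P·Fᵀ + Q = [22 -18; -18 52]
y = z − H·x̄ = [-9]
S = H·P̄·Hᵀ + R = [156]
K = P̄·Hᵀ·S⁻¹ = [2/39; 17/39]
x' = x̄ + K·y = [-19/13, 14/13]
P' = (I − K·H)·P̄ = [842/39 -838/39; -838/39 872/39]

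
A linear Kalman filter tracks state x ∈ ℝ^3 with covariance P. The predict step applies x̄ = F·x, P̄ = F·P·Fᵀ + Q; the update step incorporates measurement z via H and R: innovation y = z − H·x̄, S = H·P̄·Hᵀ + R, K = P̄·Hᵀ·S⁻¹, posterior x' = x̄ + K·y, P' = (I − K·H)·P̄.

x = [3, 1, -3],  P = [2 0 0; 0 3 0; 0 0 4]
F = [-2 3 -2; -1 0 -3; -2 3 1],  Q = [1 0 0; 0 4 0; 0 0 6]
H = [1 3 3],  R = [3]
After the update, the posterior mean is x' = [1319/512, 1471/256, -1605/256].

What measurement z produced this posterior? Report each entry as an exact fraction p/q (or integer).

z = [1]

x̄ = F·x = [3, 6, -6]
P̄ = F·P·Fᵀ + Q = [52 28 27; 28 42 -8; 27 -8 45]
S = H·P̄·Hᵀ + R = [1024]
K = P̄·Hᵀ·S⁻¹ = [217/1024; 65/512; 69/512]
x' − x̄ = [-217/512, -65/256, -69/256] = K·y
y = (KᵀK)⁻¹·Kᵀ·(x' − x̄) = [-2]
z = y + H·x̄ = [-2] + [3] = [1]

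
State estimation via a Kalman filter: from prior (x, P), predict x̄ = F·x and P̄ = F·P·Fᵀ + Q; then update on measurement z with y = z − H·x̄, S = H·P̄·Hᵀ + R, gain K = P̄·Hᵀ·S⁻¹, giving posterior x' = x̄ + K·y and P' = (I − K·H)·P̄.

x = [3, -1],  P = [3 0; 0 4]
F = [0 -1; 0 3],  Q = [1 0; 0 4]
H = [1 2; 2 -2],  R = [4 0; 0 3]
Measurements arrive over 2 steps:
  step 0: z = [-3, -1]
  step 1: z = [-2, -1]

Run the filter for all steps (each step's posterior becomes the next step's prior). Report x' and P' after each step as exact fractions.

step 0: x' = [-853/1161, -643/1161], P' = [1628/3483 416/3483; 416/3483 1544/3483]
step 1: x' = [-1094668/2233277, -760773/2233277], P' = [1012436/2233277 284456/2233277; 284456/2233277 980012/2233277]

step 0: x̄ = F·x = [1, -3]
step 0: P̄ = F·P·Fᵀ + Q = [5 -12; -12 40]
step 0: y = z − H·x̄ = [2, -9]
step 0: S = H·P̄·Hᵀ + R = [121 -174; -174 279]
step 0: K = P̄·Hᵀ·S⁻¹ = [205/1161 808/3483; 292/1161 -752/3483]
step 0: x' = x̄ + K·y = [-853/1161, -643/1161]
step 0: P' = (I − K·H)·P̄ = [1628/3483 416/3483; 416/3483 1544/3483]
step 1: x̄ = F·x = [643/1161, -643/387]
step 1: P̄ = F·P·Fᵀ + Q = [5027/3483 -1544/1161; -1544/1161 3092/387]
step 1: y = z − H·x̄ = [893/1161, -6305/1161]
step 1: S = H·P̄·Hᵀ + R = [111743/3483 -110522/3483; -110522/3483 178925/3483]
step 1: K = P̄·Hᵀ·S⁻¹ = [395337/2233277 485320/2233277; 561120/2233277 -463704/2233277]
step 1: x' = x̄ + K·y = [-1094668/2233277, -760773/2233277]
step 1: P' = (I − K·H)·P̄ = [1012436/2233277 284456/2233277; 284456/2233277 980012/2233277]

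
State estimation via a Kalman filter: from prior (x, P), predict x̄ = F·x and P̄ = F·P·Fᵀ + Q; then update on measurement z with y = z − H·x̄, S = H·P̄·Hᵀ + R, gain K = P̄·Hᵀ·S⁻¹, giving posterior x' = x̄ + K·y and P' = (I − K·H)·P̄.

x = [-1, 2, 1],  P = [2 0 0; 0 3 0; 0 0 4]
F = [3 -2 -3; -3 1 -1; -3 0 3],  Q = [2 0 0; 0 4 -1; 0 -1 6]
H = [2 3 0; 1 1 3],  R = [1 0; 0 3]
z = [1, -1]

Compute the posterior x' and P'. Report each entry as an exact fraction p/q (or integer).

x̄ = F·x = [-10, 4, 6]
P̄ = F·P·Fᵀ + Q = [68 -12 -54; -12 29 5; -54 5 60]
y = z − H·x̄ = [9, -13]
S = H·P̄·Hᵀ + R = [390 -116; -116 322]
K = P̄·Hᵀ·S⁻¹ = [4976/28031 -7435/28031; 11999/56062 4947/28031; -7375/56062 20151/56062]
x' = x̄ + K·y = [-138871/28031, 203617/56062, 4017/28031]
P' = (I − K·H)·P̄ = [620398/28031 -411940/28031 -76921/28031; -411940/28031 553253/56062 100103/56062; -76921/28031 100103/56062 19032/28031]

x' = [-138871/28031, 203617/56062, 4017/28031]
P' = [620398/28031 -411940/28031 -76921/28031; -411940/28031 553253/56062 100103/56062; -76921/28031 100103/56062 19032/28031]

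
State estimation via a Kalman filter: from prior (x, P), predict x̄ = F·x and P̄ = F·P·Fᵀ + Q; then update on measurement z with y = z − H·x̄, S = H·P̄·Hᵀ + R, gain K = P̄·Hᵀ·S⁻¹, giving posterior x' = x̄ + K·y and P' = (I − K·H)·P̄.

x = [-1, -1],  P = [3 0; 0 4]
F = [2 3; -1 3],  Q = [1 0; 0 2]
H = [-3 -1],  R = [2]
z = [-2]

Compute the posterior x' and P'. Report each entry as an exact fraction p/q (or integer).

x̄ = F·x = [-5, -2]
P̄ = F·P·Fᵀ + Q = [49 30; 30 41]
y = z − H·x̄ = [-19]
S = H·P̄·Hᵀ + R = [664]
K = P̄·Hᵀ·S⁻¹ = [-177/664; -131/664]
x' = x̄ + K·y = [43/664, 1161/664]
P' = (I − K·H)·P̄ = [1207/664 -3267/664; -3267/664 10063/664]

x' = [43/664, 1161/664]
P' = [1207/664 -3267/664; -3267/664 10063/664]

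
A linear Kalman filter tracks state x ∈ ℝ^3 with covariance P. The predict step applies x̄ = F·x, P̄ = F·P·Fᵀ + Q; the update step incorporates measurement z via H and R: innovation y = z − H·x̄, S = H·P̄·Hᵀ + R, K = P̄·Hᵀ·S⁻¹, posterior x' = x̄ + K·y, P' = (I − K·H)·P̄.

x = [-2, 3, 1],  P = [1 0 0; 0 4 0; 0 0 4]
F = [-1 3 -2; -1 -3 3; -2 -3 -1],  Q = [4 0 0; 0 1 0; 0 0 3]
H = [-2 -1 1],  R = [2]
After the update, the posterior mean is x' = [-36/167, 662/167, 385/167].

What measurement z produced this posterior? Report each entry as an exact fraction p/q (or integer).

x̄ = F·x = [9, -4, -6]
P̄ = F·P·Fᵀ + Q = [57 -59 -26; -59 74 26; -26 26 47]
S = H·P̄·Hᵀ + R = [167]
K = P̄·Hᵀ·S⁻¹ = [-81/167; 70/167; 73/167]
x' − x̄ = [-1539/167, 1330/167, 1387/167] = K·y
y = (KᵀK)⁻¹·Kᵀ·(x' − x̄) = [19]
z = y + H·x̄ = [19] + [-20] = [-1]

z = [-1]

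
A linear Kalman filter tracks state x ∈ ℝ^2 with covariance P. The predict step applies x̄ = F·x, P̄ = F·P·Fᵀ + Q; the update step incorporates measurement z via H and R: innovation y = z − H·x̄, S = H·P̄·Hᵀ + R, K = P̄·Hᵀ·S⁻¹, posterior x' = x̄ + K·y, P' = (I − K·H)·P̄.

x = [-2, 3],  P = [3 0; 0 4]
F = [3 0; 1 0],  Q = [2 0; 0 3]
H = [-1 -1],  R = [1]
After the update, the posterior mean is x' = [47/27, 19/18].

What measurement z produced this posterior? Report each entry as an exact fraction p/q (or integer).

x̄ = F·x = [-6, -2]
P̄ = F·P·Fᵀ + Q = [29 9; 9 6]
S = H·P̄·Hᵀ + R = [54]
K = P̄·Hᵀ·S⁻¹ = [-19/27; -5/18]
x' − x̄ = [209/27, 55/18] = K·y
y = (KᵀK)⁻¹·Kᵀ·(x' − x̄) = [-11]
z = y + H·x̄ = [-11] + [8] = [-3]

z = [-3]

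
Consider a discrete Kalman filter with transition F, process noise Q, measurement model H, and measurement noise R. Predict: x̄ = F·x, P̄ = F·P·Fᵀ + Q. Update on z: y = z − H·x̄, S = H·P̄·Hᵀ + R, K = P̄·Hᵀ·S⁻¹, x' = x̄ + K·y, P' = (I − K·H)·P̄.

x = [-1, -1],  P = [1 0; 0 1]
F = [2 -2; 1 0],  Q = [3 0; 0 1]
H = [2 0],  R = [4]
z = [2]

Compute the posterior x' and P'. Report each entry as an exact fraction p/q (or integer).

x' = [11/12, -5/6]
P' = [11/12 1/6; 1/6 5/3]

x̄ = F·x = [0, -1]
P̄ = F·P·Fᵀ + Q = [11 2; 2 2]
y = z − H·x̄ = [2]
S = H·P̄·Hᵀ + R = [48]
K = P̄·Hᵀ·S⁻¹ = [11/24; 1/12]
x' = x̄ + K·y = [11/12, -5/6]
P' = (I − K·H)·P̄ = [11/12 1/6; 1/6 5/3]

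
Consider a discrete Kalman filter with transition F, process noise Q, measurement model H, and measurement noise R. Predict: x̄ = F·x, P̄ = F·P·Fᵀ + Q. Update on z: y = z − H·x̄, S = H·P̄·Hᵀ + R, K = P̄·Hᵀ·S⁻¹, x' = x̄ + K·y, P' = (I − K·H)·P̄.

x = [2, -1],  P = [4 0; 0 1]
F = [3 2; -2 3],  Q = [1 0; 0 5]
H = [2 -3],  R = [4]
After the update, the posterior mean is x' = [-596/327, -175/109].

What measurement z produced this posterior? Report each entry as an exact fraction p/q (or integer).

z = [1]

x̄ = F·x = [4, -7]
P̄ = F·P·Fᵀ + Q = [41 -18; -18 30]
S = H·P̄·Hᵀ + R = [654]
K = P̄·Hᵀ·S⁻¹ = [68/327; -21/109]
x' − x̄ = [-1904/327, 588/109] = K·y
y = (KᵀK)⁻¹·Kᵀ·(x' − x̄) = [-28]
z = y + H·x̄ = [-28] + [29] = [1]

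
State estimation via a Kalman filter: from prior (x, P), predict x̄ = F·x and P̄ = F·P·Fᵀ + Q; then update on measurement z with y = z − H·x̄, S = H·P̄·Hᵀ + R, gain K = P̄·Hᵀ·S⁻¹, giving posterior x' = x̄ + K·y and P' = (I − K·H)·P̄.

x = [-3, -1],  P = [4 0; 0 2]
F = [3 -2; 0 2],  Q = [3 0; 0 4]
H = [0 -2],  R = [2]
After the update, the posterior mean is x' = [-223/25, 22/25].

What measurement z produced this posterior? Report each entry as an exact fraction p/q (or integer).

z = [-2]

x̄ = F·x = [-7, -2]
P̄ = F·P·Fᵀ + Q = [47 -8; -8 12]
S = H·P̄·Hᵀ + R = [50]
K = P̄·Hᵀ·S⁻¹ = [8/25; -12/25]
x' − x̄ = [-48/25, 72/25] = K·y
y = (KᵀK)⁻¹·Kᵀ·(x' − x̄) = [-6]
z = y + H·x̄ = [-6] + [4] = [-2]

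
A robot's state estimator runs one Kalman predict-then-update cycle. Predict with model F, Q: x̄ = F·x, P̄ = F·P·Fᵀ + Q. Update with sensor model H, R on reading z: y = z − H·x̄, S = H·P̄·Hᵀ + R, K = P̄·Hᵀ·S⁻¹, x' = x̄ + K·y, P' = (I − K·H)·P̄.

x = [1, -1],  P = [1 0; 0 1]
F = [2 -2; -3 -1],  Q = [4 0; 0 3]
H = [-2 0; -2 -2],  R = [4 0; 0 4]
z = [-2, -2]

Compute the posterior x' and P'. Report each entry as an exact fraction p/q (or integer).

x' = [108/85, -57/170]
P' = [76/85 -72/85; -72/85 293/170]

x̄ = F·x = [4, -2]
P̄ = F·P·Fᵀ + Q = [12 -4; -4 13]
y = z − H·x̄ = [6, 2]
S = H·P̄·Hᵀ + R = [52 32; 32 72]
K = P̄·Hᵀ·S⁻¹ = [-38/85 -2/85; 36/85 -149/340]
x' = x̄ + K·y = [108/85, -57/170]
P' = (I − K·H)·P̄ = [76/85 -72/85; -72/85 293/170]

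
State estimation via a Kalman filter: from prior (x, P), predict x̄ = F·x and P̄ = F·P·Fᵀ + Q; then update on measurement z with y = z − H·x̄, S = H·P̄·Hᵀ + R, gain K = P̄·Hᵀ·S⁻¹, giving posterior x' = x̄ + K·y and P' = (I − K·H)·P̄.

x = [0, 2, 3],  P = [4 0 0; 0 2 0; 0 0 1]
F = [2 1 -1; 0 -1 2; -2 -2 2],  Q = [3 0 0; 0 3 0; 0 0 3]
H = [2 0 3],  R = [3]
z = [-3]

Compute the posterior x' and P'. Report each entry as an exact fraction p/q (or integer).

x̄ = F·x = [-1, 4, 2]
P̄ = F·P·Fᵀ + Q = [22 -4 -22; -4 9 8; -22 8 31]
y = z − H·x̄ = [-7]
S = H·P̄·Hᵀ + R = [106]
K = P̄·Hᵀ·S⁻¹ = [-11/53; 8/53; 49/106]
x' = x̄ + K·y = [24/53, 156/53, -131/106]
P' = (I − K·H)·P̄ = [924/53 -36/53 -627/53; -36/53 349/53 32/53; -627/53 32/53 885/106]

x' = [24/53, 156/53, -131/106]
P' = [924/53 -36/53 -627/53; -36/53 349/53 32/53; -627/53 32/53 885/106]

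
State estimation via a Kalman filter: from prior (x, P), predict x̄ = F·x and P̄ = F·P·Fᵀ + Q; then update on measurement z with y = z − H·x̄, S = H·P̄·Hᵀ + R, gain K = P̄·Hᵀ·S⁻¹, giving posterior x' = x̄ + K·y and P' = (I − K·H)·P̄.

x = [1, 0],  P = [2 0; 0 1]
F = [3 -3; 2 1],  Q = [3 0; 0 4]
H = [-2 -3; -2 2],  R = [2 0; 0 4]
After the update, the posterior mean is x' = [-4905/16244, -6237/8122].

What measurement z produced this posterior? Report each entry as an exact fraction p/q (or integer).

z = [3, -1]

x̄ = F·x = [3, 2]
P̄ = F·P·Fᵀ + Q = [30 9; 9 13]
S = H·P̄·Hᵀ + R = [347 60; 60 104]
K = P̄·Hᵀ·S⁻¹ = [-816/4061 -4677/16244; -801/4061 1549/8122]
x' − x̄ = [-53637/16244, -22481/8122] = K·y
y = (KᵀK)⁻¹·Kᵀ·(x' − x̄) = [15, 1]
z = y + H·x̄ = [15, 1] + [-12, -2] = [3, -1]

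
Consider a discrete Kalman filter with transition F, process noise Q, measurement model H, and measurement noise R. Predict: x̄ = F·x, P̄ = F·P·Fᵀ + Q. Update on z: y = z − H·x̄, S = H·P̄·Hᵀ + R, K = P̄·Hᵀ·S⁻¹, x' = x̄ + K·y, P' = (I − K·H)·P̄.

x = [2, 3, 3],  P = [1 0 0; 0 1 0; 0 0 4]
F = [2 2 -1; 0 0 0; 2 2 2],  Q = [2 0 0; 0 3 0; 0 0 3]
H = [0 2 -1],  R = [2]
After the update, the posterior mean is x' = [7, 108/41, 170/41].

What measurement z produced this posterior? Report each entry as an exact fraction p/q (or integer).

z = [2]

x̄ = F·x = [7, 0, 16]
P̄ = F·P·Fᵀ + Q = [14 0 0; 0 3 0; 0 0 27]
S = H·P̄·Hᵀ + R = [41]
K = P̄·Hᵀ·S⁻¹ = [0; 6/41; -27/41]
x' − x̄ = [0, 108/41, -486/41] = K·y
y = (KᵀK)⁻¹·Kᵀ·(x' − x̄) = [18]
z = y + H·x̄ = [18] + [-16] = [2]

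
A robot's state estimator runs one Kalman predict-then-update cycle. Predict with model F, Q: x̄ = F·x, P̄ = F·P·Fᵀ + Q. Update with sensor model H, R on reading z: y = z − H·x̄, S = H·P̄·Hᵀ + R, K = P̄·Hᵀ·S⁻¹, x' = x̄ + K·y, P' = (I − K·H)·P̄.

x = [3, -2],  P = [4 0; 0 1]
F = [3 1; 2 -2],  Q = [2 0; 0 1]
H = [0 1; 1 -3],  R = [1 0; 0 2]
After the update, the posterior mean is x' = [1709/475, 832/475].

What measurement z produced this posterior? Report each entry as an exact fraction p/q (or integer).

z = [2, -1]

x̄ = F·x = [7, 10]
P̄ = F·P·Fᵀ + Q = [39 22; 22 21]
S = H·P̄·Hᵀ + R = [22 -41; -41 98]
K = P̄·Hᵀ·S⁻¹ = [1049/475 308/475; 377/475 -41/475]
x' − x̄ = [-1616/475, -3918/475] = K·y
y = (KᵀK)⁻¹·Kᵀ·(x' − x̄) = [-8, 22]
z = y + H·x̄ = [-8, 22] + [10, -23] = [2, -1]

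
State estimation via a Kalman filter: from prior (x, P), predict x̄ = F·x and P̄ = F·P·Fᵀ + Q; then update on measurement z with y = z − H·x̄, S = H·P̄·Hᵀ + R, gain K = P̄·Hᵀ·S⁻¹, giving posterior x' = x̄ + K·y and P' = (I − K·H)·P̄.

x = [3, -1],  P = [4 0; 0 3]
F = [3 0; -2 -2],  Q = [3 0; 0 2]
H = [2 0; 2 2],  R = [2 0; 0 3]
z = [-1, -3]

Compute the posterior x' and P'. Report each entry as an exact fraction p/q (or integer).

x' = [-700/1691, -1608/1691]
P' = [831/1691 -816/1691; -816/1691 2010/1691]

x̄ = F·x = [9, -4]
P̄ = F·P·Fᵀ + Q = [39 -24; -24 30]
y = z − H·x̄ = [-19, -13]
S = H·P̄·Hᵀ + R = [158 60; 60 87]
K = P̄·Hᵀ·S⁻¹ = [831/1691 10/1691; -816/1691 796/1691]
x' = x̄ + K·y = [-700/1691, -1608/1691]
P' = (I − K·H)·P̄ = [831/1691 -816/1691; -816/1691 2010/1691]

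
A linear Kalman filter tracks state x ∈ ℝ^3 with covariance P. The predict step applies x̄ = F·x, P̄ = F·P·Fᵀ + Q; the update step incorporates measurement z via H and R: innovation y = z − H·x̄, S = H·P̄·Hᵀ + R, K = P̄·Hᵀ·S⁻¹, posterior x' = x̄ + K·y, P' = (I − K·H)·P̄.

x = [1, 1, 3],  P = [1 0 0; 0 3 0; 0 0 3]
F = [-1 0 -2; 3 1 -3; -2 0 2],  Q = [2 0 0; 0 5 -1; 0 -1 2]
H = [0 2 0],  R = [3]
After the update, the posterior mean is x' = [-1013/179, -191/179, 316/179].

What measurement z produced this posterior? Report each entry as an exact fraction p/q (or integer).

x̄ = F·x = [-7, -5, 4]
P̄ = F·P·Fᵀ + Q = [15 15 -10; 15 44 -25; -10 -25 18]
S = H·P̄·Hᵀ + R = [179]
K = P̄·Hᵀ·S⁻¹ = [30/179; 88/179; -50/179]
x' − x̄ = [240/179, 704/179, -400/179] = K·y
y = (KᵀK)⁻¹·Kᵀ·(x' − x̄) = [8]
z = y + H·x̄ = [8] + [-10] = [-2]

z = [-2]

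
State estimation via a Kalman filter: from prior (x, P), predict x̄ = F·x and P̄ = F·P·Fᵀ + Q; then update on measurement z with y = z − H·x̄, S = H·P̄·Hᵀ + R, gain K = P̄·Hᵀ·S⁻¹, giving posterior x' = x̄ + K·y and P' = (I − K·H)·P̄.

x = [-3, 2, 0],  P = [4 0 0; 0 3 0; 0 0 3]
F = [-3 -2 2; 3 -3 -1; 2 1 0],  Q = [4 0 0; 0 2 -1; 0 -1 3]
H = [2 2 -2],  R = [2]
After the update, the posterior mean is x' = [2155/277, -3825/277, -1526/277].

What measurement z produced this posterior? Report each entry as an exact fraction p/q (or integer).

x̄ = F·x = [5, -15, -4]
P̄ = F·P·Fᵀ + Q = [64 -24 -30; -24 68 14; -30 14 22]
S = H·P̄·Hᵀ + R = [554]
K = P̄·Hᵀ·S⁻¹ = [70/277; 30/277; -38/277]
x' − x̄ = [770/277, 330/277, -418/277] = K·y
y = (KᵀK)⁻¹·Kᵀ·(x' − x̄) = [11]
z = y + H·x̄ = [11] + [-12] = [-1]

z = [-1]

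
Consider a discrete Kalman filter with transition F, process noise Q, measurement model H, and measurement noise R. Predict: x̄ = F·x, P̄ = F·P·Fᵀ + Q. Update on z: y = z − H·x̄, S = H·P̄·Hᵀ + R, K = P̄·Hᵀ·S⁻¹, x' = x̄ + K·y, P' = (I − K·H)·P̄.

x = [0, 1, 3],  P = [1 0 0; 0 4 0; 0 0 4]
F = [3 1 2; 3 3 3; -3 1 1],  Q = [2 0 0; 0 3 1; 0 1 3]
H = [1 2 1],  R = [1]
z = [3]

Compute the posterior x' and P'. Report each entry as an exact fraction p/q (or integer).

x̄ = F·x = [7, 12, 4]
P̄ = F·P·Fᵀ + Q = [31 45 3; 45 84 16; 3 16 20]
y = z − H·x̄ = [-32]
S = H·P̄·Hᵀ + R = [638]
K = P̄·Hᵀ·S⁻¹ = [62/319; 229/638; 5/58]
x' = x̄ + K·y = [249/319, 164/319, 36/29]
P' = (I − K·H)·P̄ = [2201/319 157/319 -223/29; 157/319 1151/638 -217/58; -223/29 -217/58 885/58]

x' = [249/319, 164/319, 36/29]
P' = [2201/319 157/319 -223/29; 157/319 1151/638 -217/58; -223/29 -217/58 885/58]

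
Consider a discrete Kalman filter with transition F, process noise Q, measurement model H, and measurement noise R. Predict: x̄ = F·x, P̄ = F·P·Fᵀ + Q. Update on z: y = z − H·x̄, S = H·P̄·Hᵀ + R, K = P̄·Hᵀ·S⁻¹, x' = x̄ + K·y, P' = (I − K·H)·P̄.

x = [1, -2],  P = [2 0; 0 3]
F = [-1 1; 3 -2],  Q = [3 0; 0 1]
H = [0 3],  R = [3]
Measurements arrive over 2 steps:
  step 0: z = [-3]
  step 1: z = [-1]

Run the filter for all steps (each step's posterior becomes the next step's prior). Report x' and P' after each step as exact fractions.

step 0: x̄ = F·x = [-3, 7]
step 0: P̄ = F·P·Fᵀ + Q = [8 -12; -12 31]
step 0: y = z − H·x̄ = [-24]
step 0: S = H·P̄·Hᵀ + R = [282]
step 0: K = P̄·Hᵀ·S⁻¹ = [-6/47; 31/94]
step 0: x' = x̄ + K·y = [3/47, -43/47]
step 0: P' = (I − K·H)·P̄ = [160/47 -6/47; -6/47 31/94]
step 1: x̄ = F·x = [-46/47, 95/47]
step 1: P̄ = F·P·Fᵀ + Q = [657/94 -541/47; -541/47 1621/47]
step 1: y = z − H·x̄ = [-332/47]
step 1: S = H·P̄·Hᵀ + R = [14730/47]
step 1: K = P̄·Hᵀ·S⁻¹ = [-541/4910; 1621/4910]
step 1: x' = x̄ + K·y = [-492/2455, -763/2455]
step 1: P' = (I − K·H)·P̄ = [7818/2455 -541/4910; -541/4910 1621/4910]

step 0: x' = [3/47, -43/47], P' = [160/47 -6/47; -6/47 31/94]
step 1: x' = [-492/2455, -763/2455], P' = [7818/2455 -541/4910; -541/4910 1621/4910]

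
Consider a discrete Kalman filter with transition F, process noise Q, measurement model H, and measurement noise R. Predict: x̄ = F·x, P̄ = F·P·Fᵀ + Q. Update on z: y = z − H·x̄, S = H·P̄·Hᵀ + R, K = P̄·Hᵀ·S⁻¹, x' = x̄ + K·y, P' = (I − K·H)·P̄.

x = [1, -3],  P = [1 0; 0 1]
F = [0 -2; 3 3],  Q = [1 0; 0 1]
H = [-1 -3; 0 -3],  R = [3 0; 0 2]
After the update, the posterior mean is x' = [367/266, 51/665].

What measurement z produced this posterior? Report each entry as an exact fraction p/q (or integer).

x̄ = F·x = [6, -6]
P̄ = F·P·Fᵀ + Q = [5 -6; -6 19]
S = H·P̄·Hᵀ + R = [143 153; 153 173]
K = P̄·Hᵀ·S⁻¹ = [-101/266 117/266; -51/665 -174/665]
x' − x̄ = [-1229/266, 4041/665] = K·y
y = (KᵀK)⁻¹·Kᵀ·(x' − x̄) = [-11, -20]
z = y + H·x̄ = [-11, -20] + [12, 18] = [1, -2]

z = [1, -2]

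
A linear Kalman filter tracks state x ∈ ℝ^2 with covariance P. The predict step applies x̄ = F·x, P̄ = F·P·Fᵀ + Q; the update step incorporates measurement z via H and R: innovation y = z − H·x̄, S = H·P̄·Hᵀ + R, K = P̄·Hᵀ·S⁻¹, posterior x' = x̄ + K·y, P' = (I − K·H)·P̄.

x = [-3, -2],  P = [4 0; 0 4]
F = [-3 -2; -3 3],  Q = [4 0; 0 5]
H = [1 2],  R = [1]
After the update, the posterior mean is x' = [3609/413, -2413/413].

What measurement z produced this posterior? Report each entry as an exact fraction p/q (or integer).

z = [-3]

x̄ = F·x = [13, 3]
P̄ = F·P·Fᵀ + Q = [56 12; 12 77]
S = H·P̄·Hᵀ + R = [413]
K = P̄·Hᵀ·S⁻¹ = [80/413; 166/413]
x' − x̄ = [-1760/413, -3652/413] = K·y
y = (KᵀK)⁻¹·Kᵀ·(x' − x̄) = [-22]
z = y + H·x̄ = [-22] + [19] = [-3]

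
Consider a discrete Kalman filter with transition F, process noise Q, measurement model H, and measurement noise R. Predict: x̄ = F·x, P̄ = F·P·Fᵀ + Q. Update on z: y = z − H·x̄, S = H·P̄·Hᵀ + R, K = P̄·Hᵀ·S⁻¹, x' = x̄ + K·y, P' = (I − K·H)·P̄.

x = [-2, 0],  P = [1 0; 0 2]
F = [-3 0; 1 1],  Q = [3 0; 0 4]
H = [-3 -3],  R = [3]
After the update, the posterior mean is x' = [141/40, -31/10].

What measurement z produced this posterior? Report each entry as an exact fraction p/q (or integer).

x̄ = F·x = [6, -2]
P̄ = F·P·Fᵀ + Q = [12 -3; -3 7]
S = H·P̄·Hᵀ + R = [120]
K = P̄·Hᵀ·S⁻¹ = [-9/40; -1/10]
x' − x̄ = [-99/40, -11/10] = K·y
y = (KᵀK)⁻¹·Kᵀ·(x' − x̄) = [11]
z = y + H·x̄ = [11] + [-12] = [-1]

z = [-1]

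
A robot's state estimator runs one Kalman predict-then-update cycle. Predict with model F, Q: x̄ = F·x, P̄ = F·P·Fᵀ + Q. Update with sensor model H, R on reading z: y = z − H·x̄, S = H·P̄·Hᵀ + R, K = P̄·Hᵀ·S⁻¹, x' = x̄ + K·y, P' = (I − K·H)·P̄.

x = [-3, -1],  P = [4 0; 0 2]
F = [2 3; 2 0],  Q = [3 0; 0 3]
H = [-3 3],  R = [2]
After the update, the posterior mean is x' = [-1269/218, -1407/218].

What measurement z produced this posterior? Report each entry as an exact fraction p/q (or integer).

x̄ = F·x = [-9, -6]
P̄ = F·P·Fᵀ + Q = [37 16; 16 19]
S = H·P̄·Hᵀ + R = [218]
K = P̄·Hᵀ·S⁻¹ = [-63/218; 9/218]
x' − x̄ = [693/218, -99/218] = K·y
y = (KᵀK)⁻¹·Kᵀ·(x' − x̄) = [-11]
z = y + H·x̄ = [-11] + [9] = [-2]

z = [-2]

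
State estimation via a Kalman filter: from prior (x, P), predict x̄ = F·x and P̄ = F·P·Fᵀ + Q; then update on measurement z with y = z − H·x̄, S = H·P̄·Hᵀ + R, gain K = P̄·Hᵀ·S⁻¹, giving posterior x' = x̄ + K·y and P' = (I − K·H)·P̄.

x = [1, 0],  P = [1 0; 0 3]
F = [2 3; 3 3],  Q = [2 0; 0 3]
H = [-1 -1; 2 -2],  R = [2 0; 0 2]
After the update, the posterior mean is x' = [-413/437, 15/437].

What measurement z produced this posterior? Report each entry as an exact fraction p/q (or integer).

z = [1, -2]

x̄ = F·x = [2, 3]
P̄ = F·P·Fᵀ + Q = [33 33; 33 39]
S = H·P̄·Hᵀ + R = [140 12; 12 26]
K = P̄·Hᵀ·S⁻¹ = [-429/874 99/437; -216/437 -102/437]
x' − x̄ = [-1287/437, -1296/437] = K·y
y = (KᵀK)⁻¹·Kᵀ·(x' − x̄) = [6, 0]
z = y + H·x̄ = [6, 0] + [-5, -2] = [1, -2]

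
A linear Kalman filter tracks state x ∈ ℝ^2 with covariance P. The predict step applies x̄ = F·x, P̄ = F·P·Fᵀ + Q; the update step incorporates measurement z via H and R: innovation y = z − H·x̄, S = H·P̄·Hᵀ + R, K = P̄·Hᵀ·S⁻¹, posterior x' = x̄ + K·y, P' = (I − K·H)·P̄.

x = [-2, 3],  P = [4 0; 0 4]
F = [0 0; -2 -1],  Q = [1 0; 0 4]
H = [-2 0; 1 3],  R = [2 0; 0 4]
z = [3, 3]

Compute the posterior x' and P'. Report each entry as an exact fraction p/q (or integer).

x̄ = F·x = [0, 1]
P̄ = F·P·Fᵀ + Q = [1 0; 0 24]
y = z − H·x̄ = [3, 0]
S = H·P̄·Hᵀ + R = [6 -2; -2 221]
K = P̄·Hᵀ·S⁻¹ = [-220/661 1/661; 72/661 216/661]
x' = x̄ + K·y = [-660/661, 877/661]
P' = (I − K·H)·P̄ = [220/661 -72/661; -72/661 312/661]

x' = [-660/661, 877/661]
P' = [220/661 -72/661; -72/661 312/661]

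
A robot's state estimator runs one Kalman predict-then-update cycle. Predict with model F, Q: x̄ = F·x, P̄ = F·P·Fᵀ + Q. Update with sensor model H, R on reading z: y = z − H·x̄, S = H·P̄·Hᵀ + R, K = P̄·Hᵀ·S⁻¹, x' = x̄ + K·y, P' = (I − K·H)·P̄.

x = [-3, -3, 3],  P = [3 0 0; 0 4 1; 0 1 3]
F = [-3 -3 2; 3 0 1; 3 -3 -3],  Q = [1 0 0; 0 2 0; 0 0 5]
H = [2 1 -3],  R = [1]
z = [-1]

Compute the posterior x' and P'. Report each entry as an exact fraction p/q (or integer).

x' = [5017/298, -1441/596, 1599/149]
P' = [15351/298 -10583/596 4230/149; -10583/596 34423/1192 -327/149; 4230/149 -327/149 2725/149]

x̄ = F·x = [24, -6, -9]
P̄ = F·P·Fᵀ + Q = [64 -24 -6; -24 32 15; -6 15 113]
y = z − H·x̄ = [-70]
S = H·P̄·Hᵀ + R = [1192]
K = P̄·Hᵀ·S⁻¹ = [61/596; -61/1192; -42/149]
x' = x̄ + K·y = [5017/298, -1441/596, 1599/149]
P' = (I − K·H)·P̄ = [15351/298 -10583/596 4230/149; -10583/596 34423/1192 -327/149; 4230/149 -327/149 2725/149]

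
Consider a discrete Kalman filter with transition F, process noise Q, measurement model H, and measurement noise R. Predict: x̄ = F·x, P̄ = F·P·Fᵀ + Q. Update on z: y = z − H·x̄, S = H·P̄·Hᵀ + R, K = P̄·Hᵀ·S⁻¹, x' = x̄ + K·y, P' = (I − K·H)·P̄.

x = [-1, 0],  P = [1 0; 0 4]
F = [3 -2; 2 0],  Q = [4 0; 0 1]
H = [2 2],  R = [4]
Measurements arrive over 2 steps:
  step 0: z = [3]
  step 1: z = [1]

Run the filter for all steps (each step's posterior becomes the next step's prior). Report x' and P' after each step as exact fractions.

step 0: x' = [173/94, -45/94], P' = [138/47 -103/47; -103/47 114/47]
step 1: x' = [-207/781, 2617/3124], P' = [2549/1562 -2917/3124; -2917/3124 7673/6248]

step 0: x̄ = F·x = [-3, -2]
step 0: P̄ = F·P·Fᵀ + Q = [29 6; 6 5]
step 0: y = z − H·x̄ = [13]
step 0: S = H·P̄·Hᵀ + R = [188]
step 0: K = P̄·Hᵀ·S⁻¹ = [35/94; 11/94]
step 0: x' = x̄ + K·y = [173/94, -45/94]
step 0: P' = (I − K·H)·P̄ = [138/47 -103/47; -103/47 114/47]
step 1: x̄ = F·x = [609/94, 173/47]
step 1: P̄ = F·P·Fᵀ + Q = [3122/47 1240/47; 1240/47 599/47]
step 1: y = z − H·x̄ = [-908/47]
step 1: S = H·P̄·Hᵀ + R = [24992/47]
step 1: K = P̄·Hᵀ·S⁻¹ = [2181/6248; 1839/12496]
step 1: x' = x̄ + K·y = [-207/781, 2617/3124]
step 1: P' = (I − K·H)·P̄ = [2549/1562 -2917/3124; -2917/3124 7673/6248]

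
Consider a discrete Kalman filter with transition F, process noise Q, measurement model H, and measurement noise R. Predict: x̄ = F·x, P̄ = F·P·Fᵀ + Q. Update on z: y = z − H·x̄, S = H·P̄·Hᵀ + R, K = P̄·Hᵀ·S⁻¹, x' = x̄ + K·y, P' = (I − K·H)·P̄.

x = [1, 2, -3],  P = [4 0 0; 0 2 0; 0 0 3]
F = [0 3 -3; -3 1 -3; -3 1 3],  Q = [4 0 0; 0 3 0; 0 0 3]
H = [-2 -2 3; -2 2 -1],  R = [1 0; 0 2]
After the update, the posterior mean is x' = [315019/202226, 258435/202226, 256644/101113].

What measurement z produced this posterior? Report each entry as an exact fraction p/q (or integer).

z = [2, -3]

x̄ = F·x = [15, 8, -10]
P̄ = F·P·Fᵀ + Q = [49 33 -21; 33 68 11; -21 11 68]
S = H·P̄·Hᵀ + R = [1465 -108; -108 146]
K = P̄·Hᵀ·S⁻¹ = [-17165/101113 -40631/202226; -9151/101113 68183/202226; 16136/101113 9166/101113]
x' − x̄ = [-2718371/202226, -1359373/202226, 1267774/101113] = K·y
y = (KᵀK)⁻¹·Kᵀ·(x' − x̄) = [78, 1]
z = y + H·x̄ = [78, 1] + [-76, -4] = [2, -3]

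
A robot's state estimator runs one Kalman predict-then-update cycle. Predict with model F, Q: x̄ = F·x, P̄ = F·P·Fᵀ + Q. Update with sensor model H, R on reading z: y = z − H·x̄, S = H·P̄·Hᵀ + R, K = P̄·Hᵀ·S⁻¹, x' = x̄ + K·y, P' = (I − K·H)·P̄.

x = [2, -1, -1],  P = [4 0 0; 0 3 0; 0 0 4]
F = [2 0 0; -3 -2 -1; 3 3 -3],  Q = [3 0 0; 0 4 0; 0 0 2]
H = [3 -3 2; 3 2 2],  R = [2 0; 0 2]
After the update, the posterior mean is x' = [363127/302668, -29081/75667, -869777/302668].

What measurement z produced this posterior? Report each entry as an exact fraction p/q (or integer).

x̄ = F·x = [4, -3, 6]
P̄ = F·P·Fᵀ + Q = [19 -24 24; -24 56 -42; 24 -42 101]
S = H·P̄·Hᵀ + R = [2305 683; 683 465]
K = P̄·Hᵀ·S⁻¹ = [21687/302668 5247/302668; -15076/75667 14984/75667; 28115/302668 82375/302668]
x' − x̄ = [-847545/302668, 197920/75667, -2685785/302668] = K·y
y = (KᵀK)⁻¹·Kᵀ·(x' − x̄) = [-34, -21]
z = y + H·x̄ = [-34, -21] + [33, 18] = [-1, -3]

z = [-1, -3]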